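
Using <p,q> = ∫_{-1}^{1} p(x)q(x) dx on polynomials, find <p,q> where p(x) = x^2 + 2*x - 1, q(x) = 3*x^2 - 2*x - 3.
<p,q> = 8/15

Expand the product: p(x)·q(x) = 3*x^4 + 4*x^3 - 10*x^2 - 4*x + 3.
∫_{-1}^{1} of each monomial x^k gives [2/(k+1) if k even, 0 if k odd]. Integrating term-by-term (or equivalently evaluating the antiderivative F(x) = 3*x^5/5 + x^4 - 10*x^3/3 - 2*x^2 + 3*x at the endpoints):
  F(1) − F(−1) = -11/15 − (-19/15) = 8/15.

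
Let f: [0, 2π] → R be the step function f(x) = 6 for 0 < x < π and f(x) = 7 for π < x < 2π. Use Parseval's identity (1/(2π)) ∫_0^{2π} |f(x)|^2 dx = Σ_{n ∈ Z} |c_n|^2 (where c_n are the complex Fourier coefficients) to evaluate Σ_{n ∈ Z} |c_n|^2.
Σ |c_n|^2 = 85/2

Parseval equates the L^2 energy of f (normalised by 1/(2π)) with the ℓ^2 sum of its Fourier coefficients: (1/(2π)) ∫_0^{2π} |f|^2 = Σ |c_n|^2.
Compute the left side: (1/(2π)) [∫_0^π 6^2 dx + ∫_π^{2π} 7^2 dx] = (1/(2π)) · (36π + 49π) = (36 + 49)/2 = 85/2.
So Σ_{n ∈ Z} |c_n|^2 = 85/2.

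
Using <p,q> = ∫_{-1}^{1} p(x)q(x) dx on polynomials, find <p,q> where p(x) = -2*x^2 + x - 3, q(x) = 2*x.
<p,q> = 4/3

Expand the product: p(x)·q(x) = -4*x^3 + 2*x^2 - 6*x.
∫_{-1}^{1} of each monomial x^k gives [2/(k+1) if k even, 0 if k odd]. Integrating term-by-term (or equivalently evaluating the antiderivative F(x) = -x^4 + 2*x^3/3 - 3*x^2 at the endpoints):
  F(1) − F(−1) = -10/3 − (-14/3) = 4/3.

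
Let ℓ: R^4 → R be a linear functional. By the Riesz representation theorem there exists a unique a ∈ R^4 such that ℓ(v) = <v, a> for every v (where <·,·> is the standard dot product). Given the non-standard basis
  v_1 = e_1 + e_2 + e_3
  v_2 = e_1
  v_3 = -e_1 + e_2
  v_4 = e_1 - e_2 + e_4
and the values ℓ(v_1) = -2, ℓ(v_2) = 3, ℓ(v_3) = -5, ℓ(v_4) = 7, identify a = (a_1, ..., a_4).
a = (3, -2, -3, 2)

Write a = (a_1, ..., a_4) in the standard basis. For each basis vector v_i, ℓ(v_i) = <v_i, a> is a linear equation in the a_j's. Collect the n equations into a matrix system V a = ℓ, where row i of V is v_i (expressed in the standard basis). Since V is invertible (lower-triangular with 1s on the diagonal, up to permutation), solve by back-substitution:
  V =
[[1, 1, 1, 0],
 [1, 0, 0, 0],
 [-1, 1, 0, 0],
 [1, -1, 0, 1]]
  V a = (-2, 3, -5, 7)
Solving gives a = (3, -2, -3, 2).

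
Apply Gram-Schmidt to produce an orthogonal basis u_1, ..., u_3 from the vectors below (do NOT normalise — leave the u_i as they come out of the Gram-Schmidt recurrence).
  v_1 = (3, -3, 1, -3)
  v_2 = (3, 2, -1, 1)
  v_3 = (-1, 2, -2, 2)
Orthogonal basis:
  u_1 = (3, -3, 1, -3)
  u_2 = (87/28, 53/28, -27/28, 25/28)
  u_3 = (-38/419, -158/419, -465/419, -35/419)

Apply the Gram-Schmidt recurrence
  u_1 = v_1
  u_i = v_i − Σ_{j<i} ((v_i · u_j) / (u_j · u_j)) · u_j.

Step by step this gives:
  u_1 = (3, -3, 1, -3)
  u_2 = (87/28, 53/28, -27/28, 25/28)
  u_3 = (-38/419, -158/419, -465/419, -35/419)

Orthogonality check:
  u_2 · u_1 = 0 (should be 0)
  u_3 · u_1 = 0 (should be 0)
  u_3 · u_2 = 0 (should be 0)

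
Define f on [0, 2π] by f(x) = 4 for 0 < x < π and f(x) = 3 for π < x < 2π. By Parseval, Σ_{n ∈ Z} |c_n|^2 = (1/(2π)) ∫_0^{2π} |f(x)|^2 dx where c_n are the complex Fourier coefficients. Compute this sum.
Σ |c_n|^2 = 25/2

Parseval equates the L^2 energy of f (normalised by 1/(2π)) with the ℓ^2 sum of its Fourier coefficients: (1/(2π)) ∫_0^{2π} |f|^2 = Σ |c_n|^2.
Compute the left side: (1/(2π)) [∫_0^π 4^2 dx + ∫_π^{2π} 3^2 dx] = (1/(2π)) · (16π + 9π) = (16 + 9)/2 = 25/2.
So Σ_{n ∈ Z} |c_n|^2 = 25/2.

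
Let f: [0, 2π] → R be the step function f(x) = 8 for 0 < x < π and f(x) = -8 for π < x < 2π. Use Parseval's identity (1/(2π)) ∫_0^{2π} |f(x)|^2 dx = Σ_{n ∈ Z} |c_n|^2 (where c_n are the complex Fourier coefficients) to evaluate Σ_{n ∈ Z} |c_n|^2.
Σ |c_n|^2 = 64

Parseval equates the L^2 energy of f (normalised by 1/(2π)) with the ℓ^2 sum of its Fourier coefficients: (1/(2π)) ∫_0^{2π} |f|^2 = Σ |c_n|^2.
Compute the left side: (1/(2π)) [∫_0^π 8^2 dx + ∫_π^{2π} (-8)^2 dx] = (1/(2π)) · (64π + 64π) = (64 + 64)/2 = 64.
So Σ_{n ∈ Z} |c_n|^2 = 64.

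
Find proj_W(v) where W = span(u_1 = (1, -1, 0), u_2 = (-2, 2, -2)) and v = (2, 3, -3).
proj_W(v) = (-1/2, 1/2, -3)

Set up U = [u_1 | ... | u_2] ∈ R^(3×2). The projector onto W = col(U) is P = U (U^T U)^(-1) U^T.
Compute U^T U =
  [2, -4]
  [-4, 12],
and U^T v = (-1, 8).
Solve U^T U · c = U^T v for the coefficients: c = (5/2, 3/2). The projection is proj_W(v) = U c.
Check: (v - proj_W(v)) · u_1 = 0  (should be 0).
Check: (v - proj_W(v)) · u_2 = 0  (should be 0).
Result: proj_W(v) = (-1/2, 1/2, -3).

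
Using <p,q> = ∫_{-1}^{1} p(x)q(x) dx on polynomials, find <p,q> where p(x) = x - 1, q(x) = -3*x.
<p,q> = -2

Expand the product: p(x)·q(x) = -3*x^2 + 3*x.
∫_{-1}^{1} of each monomial x^k gives [2/(k+1) if k even, 0 if k odd]. Integrating term-by-term (or equivalently evaluating the antiderivative F(x) = -x^3 + 3*x^2/2 at the endpoints):
  F(1) − F(−1) = 1/2 − (5/2) = -2.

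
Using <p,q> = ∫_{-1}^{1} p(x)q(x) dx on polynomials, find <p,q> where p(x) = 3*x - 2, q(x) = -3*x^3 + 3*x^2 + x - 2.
<p,q> = 12/5

Expand the product: p(x)·q(x) = -9*x^4 + 15*x^3 - 3*x^2 - 8*x + 4.
∫_{-1}^{1} of each monomial x^k gives [2/(k+1) if k even, 0 if k odd]. Integrating term-by-term (or equivalently evaluating the antiderivative F(x) = -9*x^5/5 + 15*x^4/4 - x^3 - 4*x^2 + 4*x at the endpoints):
  F(1) − F(−1) = 19/20 − (-29/20) = 12/5.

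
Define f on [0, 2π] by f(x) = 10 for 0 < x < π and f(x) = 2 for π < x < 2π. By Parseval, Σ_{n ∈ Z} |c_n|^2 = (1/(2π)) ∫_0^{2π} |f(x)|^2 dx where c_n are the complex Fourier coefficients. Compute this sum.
Σ |c_n|^2 = 52

Parseval equates the L^2 energy of f (normalised by 1/(2π)) with the ℓ^2 sum of its Fourier coefficients: (1/(2π)) ∫_0^{2π} |f|^2 = Σ |c_n|^2.
Compute the left side: (1/(2π)) [∫_0^π 10^2 dx + ∫_π^{2π} 2^2 dx] = (1/(2π)) · (100π + 4π) = (100 + 4)/2 = 52.
So Σ_{n ∈ Z} |c_n|^2 = 52.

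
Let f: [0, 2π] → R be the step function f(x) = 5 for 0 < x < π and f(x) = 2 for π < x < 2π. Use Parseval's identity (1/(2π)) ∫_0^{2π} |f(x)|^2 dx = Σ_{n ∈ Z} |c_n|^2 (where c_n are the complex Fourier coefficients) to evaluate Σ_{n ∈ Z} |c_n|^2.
Σ |c_n|^2 = 29/2

Parseval equates the L^2 energy of f (normalised by 1/(2π)) with the ℓ^2 sum of its Fourier coefficients: (1/(2π)) ∫_0^{2π} |f|^2 = Σ |c_n|^2.
Compute the left side: (1/(2π)) [∫_0^π 5^2 dx + ∫_π^{2π} 2^2 dx] = (1/(2π)) · (25π + 4π) = (25 + 4)/2 = 29/2.
So Σ_{n ∈ Z} |c_n|^2 = 29/2.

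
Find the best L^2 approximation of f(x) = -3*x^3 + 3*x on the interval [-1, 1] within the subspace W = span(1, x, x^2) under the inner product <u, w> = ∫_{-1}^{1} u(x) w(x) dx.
g(x) = 6*x/5

The best approximation g ∈ W is the orthogonal projection of f onto W. Writing g = a_0 + a_1 x + a_2 x^2, the coefficients solve the normal equations G · a = b where
  G_{ij} = <φ_i, φ_j> and b_i = <f, φ_i>, with φ_0 = 1, φ_1 = x, φ_2 = x^2.
G =
  [2, 0, 2/3]
  [0, 2/3, 0]
  [2/3, 0, 2/5],
b = (0, 4/5, 0).
Solving gives a_0 = 0, a_1 = 6/5, a_2 = 0, so
  g(x) = 6*x/5.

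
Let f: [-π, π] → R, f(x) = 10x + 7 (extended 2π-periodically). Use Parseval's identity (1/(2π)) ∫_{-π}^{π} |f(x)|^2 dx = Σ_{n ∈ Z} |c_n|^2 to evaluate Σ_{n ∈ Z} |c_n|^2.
Σ |c_n|^2 = 100π^2/3 + 49

Expand and integrate term by term over [-π, π]:
  ∫ (10x)^2 dx = 100·(2π^3/3); ∫ 2·10·(7)·x dx = 0 (odd integrand); ∫ 7^2 dx = 49·2π.
So (1/(2π)) ∫_{-π}^{π} (10x + 7)^2 dx = 100π^2/3 + 49 = 100π^2/3 + 49.
Parseval ⇒ Σ |c_n|^2 = 100π^2/3 + 49.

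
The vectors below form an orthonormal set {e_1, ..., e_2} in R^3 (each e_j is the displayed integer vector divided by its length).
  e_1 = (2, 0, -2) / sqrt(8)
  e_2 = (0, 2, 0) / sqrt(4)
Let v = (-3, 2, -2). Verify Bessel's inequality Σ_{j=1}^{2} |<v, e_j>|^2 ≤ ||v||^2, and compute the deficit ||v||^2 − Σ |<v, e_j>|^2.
Σ |<v, e_j>|^2 = 9/2; ||v||^2 = 17; deficit = 25/2

Write each e_j = u_j / sqrt(<u_j, u_j>) where u_j is the displayed integer vector. Then <v, e_j> = <v, u_j> / sqrt(<u_j, u_j>), so |<v, e_j>|^2 = <v, u_j>^2 / <u_j, u_j>.
Coefficients: <v, e_1> = -2/sqrt(8), <v, e_2> = 4/sqrt(4).
Square and sum: Σ |<v, e_j>|^2 = 9/2.
Compute ||v||^2 = v·v = 17.
Deficit = 17 − 9/2 = 25/2 ≥ 0, confirming Bessel's inequality. (The deficit equals ||v − Σ <v,e_j> e_j||^2, the squared distance from v to span{e_j}.)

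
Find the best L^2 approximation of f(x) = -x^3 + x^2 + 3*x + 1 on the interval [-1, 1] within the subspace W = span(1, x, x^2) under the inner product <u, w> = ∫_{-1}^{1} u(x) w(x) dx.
g(x) = x^2 + 12*x/5 + 1

The best approximation g ∈ W is the orthogonal projection of f onto W. Writing g = a_0 + a_1 x + a_2 x^2, the coefficients solve the normal equations G · a = b where
  G_{ij} = <φ_i, φ_j> and b_i = <f, φ_i>, with φ_0 = 1, φ_1 = x, φ_2 = x^2.
G =
  [2, 0, 2/3]
  [0, 2/3, 0]
  [2/3, 0, 2/5],
b = (8/3, 8/5, 16/15).
Solving gives a_0 = 1, a_1 = 12/5, a_2 = 1, so
  g(x) = x^2 + 12*x/5 + 1.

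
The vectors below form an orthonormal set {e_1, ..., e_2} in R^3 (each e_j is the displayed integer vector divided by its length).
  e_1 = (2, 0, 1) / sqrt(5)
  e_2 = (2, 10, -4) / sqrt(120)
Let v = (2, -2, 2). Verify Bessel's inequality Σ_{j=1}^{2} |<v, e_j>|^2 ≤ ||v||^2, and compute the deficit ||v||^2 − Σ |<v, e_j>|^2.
Σ |<v, e_j>|^2 = 12; ||v||^2 = 12; deficit = 0

Write each e_j = u_j / sqrt(<u_j, u_j>) where u_j is the displayed integer vector. Then <v, e_j> = <v, u_j> / sqrt(<u_j, u_j>), so |<v, e_j>|^2 = <v, u_j>^2 / <u_j, u_j>.
Coefficients: <v, e_1> = 6/sqrt(5), <v, e_2> = -24/sqrt(120).
Square and sum: Σ |<v, e_j>|^2 = 12.
Compute ||v||^2 = v·v = 12.
Deficit = 12 − 12 = 0 ≥ 0, confirming Bessel's inequality. (The deficit equals ||v − Σ <v,e_j> e_j||^2, the squared distance from v to span{e_j}.)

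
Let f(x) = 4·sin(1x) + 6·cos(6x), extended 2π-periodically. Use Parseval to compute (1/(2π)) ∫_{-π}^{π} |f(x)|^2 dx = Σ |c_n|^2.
Σ |c_n|^2 = 26

Expand |f|^2 and use orthogonality of {sin(nx), cos(mx)} on [-π, π]:
  ∫_{-π}^{π} sin(nx)^2 dx = π, ∫ cos(mx)^2 dx = π, and cross terms integrate to 0.
So ∫_{-π}^{π} f(x)^2 dx = 4^2 · π + 6^2 · π = (16 + 36)π.
Divide by 2π: (16 + 36)/2 = 26.
By Parseval, this equals Σ |c_n|^2.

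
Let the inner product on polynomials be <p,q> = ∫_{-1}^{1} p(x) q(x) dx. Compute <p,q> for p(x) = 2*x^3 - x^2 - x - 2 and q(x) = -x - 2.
<p,q> = 46/5

Expand the product: p(x)·q(x) = -2*x^4 - 3*x^3 + 3*x^2 + 4*x + 4.
∫_{-1}^{1} of each monomial x^k gives [2/(k+1) if k even, 0 if k odd]. Integrating term-by-term (or equivalently evaluating the antiderivative F(x) = -2*x^5/5 - 3*x^4/4 + x^3 + 2*x^2 + 4*x at the endpoints):
  F(1) − F(−1) = 117/20 − (-67/20) = 46/5.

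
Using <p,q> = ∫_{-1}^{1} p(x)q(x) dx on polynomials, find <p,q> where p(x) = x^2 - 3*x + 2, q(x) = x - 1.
<p,q> = -20/3

Expand the product: p(x)·q(x) = x^3 - 4*x^2 + 5*x - 2.
∫_{-1}^{1} of each monomial x^k gives [2/(k+1) if k even, 0 if k odd]. Integrating term-by-term (or equivalently evaluating the antiderivative F(x) = x^4/4 - 4*x^3/3 + 5*x^2/2 - 2*x at the endpoints):
  F(1) − F(−1) = -7/12 − (73/12) = -20/3.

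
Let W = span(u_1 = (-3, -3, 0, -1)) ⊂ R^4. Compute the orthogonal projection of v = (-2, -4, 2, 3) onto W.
proj_W(v) = (-45/19, -45/19, 0, -15/19)

Set up U = [u_1 | ... | u_1] ∈ R^(4×1). The projector onto W = col(U) is P = U (U^T U)^(-1) U^T.
Compute U^T U =
  [19],
and U^T v = (15).
Solve U^T U · c = U^T v for the coefficients: c = (15/19). The projection is proj_W(v) = U c.
Check: (v - proj_W(v)) · u_1 = 0  (should be 0).
Result: proj_W(v) = (-45/19, -45/19, 0, -15/19).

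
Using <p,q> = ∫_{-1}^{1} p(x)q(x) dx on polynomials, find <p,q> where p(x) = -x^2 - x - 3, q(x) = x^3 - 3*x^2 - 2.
<p,q> = 302/15

Expand the product: p(x)·q(x) = -x^5 + 2*x^4 + 11*x^2 + 2*x + 6.
∫_{-1}^{1} of each monomial x^k gives [2/(k+1) if k even, 0 if k odd]. Integrating term-by-term (or equivalently evaluating the antiderivative F(x) = -x^6/6 + 2*x^5/5 + 11*x^3/3 + x^2 + 6*x at the endpoints):
  F(1) − F(−1) = 109/10 − (-277/30) = 302/15.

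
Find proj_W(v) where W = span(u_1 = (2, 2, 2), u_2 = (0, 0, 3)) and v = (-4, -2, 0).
proj_W(v) = (-3, -3, 0)

Set up U = [u_1 | ... | u_2] ∈ R^(3×2). The projector onto W = col(U) is P = U (U^T U)^(-1) U^T.
Compute U^T U =
  [12, 6]
  [6, 9],
and U^T v = (-12, 0).
Solve U^T U · c = U^T v for the coefficients: c = (-3/2, 1). The projection is proj_W(v) = U c.
Check: (v - proj_W(v)) · u_1 = 0  (should be 0).
Check: (v - proj_W(v)) · u_2 = 0  (should be 0).
Result: proj_W(v) = (-3, -3, 0).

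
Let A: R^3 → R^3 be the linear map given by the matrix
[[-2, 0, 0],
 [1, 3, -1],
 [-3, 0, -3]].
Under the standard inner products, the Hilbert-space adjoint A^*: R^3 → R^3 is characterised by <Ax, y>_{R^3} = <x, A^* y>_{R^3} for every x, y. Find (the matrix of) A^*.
A^* = A^T =
[[-2, 1, -3],
 [0, 3, 0],
 [0, -1, -3]]

For real matrices with standard dot products, the defining identity <Ax, y> = <x, A^* y> gives (Ax)^T y = x^T (A^*) y, i.e. x^T A^T y = x^T (A^*) y. Since this holds for all x, y, we must have A^* = A^T. Therefore
A^* =
[[-2, 1, -3],
 [0, 3, 0],
 [0, -1, -3]].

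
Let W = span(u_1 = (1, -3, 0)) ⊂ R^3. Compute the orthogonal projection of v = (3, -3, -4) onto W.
proj_W(v) = (6/5, -18/5, 0)

Set up U = [u_1 | ... | u_1] ∈ R^(3×1). The projector onto W = col(U) is P = U (U^T U)^(-1) U^T.
Compute U^T U =
  [10],
and U^T v = (12).
Solve U^T U · c = U^T v for the coefficients: c = (6/5). The projection is proj_W(v) = U c.
Check: (v - proj_W(v)) · u_1 = 0  (should be 0).
Result: proj_W(v) = (6/5, -18/5, 0).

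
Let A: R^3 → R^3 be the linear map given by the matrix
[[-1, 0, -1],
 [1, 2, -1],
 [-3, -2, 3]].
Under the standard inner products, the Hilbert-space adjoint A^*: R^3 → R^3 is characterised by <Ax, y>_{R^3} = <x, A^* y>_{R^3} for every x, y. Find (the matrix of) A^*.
A^* = A^T =
[[-1, 1, -3],
 [0, 2, -2],
 [-1, -1, 3]]

For real matrices with standard dot products, the defining identity <Ax, y> = <x, A^* y> gives (Ax)^T y = x^T (A^*) y, i.e. x^T A^T y = x^T (A^*) y. Since this holds for all x, y, we must have A^* = A^T. Therefore
A^* =
[[-1, 1, -3],
 [0, 2, -2],
 [-1, -1, 3]].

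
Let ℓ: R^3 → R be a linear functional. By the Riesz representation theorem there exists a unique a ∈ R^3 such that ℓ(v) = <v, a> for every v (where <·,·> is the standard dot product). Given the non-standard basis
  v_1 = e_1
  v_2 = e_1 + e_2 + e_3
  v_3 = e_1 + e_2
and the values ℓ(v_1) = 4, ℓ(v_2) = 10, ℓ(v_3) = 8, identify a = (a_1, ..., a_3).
a = (4, 4, 2)

Write a = (a_1, ..., a_3) in the standard basis. For each basis vector v_i, ℓ(v_i) = <v_i, a> is a linear equation in the a_j's. Collect the n equations into a matrix system V a = ℓ, where row i of V is v_i (expressed in the standard basis). Since V is invertible (lower-triangular with 1s on the diagonal, up to permutation), solve by back-substitution:
  V =
[[1, 0, 0],
 [1, 1, 1],
 [1, 1, 0]]
  V a = (4, 10, 8)
Solving gives a = (4, 4, 2).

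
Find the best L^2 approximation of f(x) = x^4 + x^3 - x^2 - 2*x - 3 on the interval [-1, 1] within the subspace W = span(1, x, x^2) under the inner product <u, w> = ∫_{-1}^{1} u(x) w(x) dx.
g(x) = -x^2/7 - 7*x/5 - 108/35

The best approximation g ∈ W is the orthogonal projection of f onto W. Writing g = a_0 + a_1 x + a_2 x^2, the coefficients solve the normal equations G · a = b where
  G_{ij} = <φ_i, φ_j> and b_i = <f, φ_i>, with φ_0 = 1, φ_1 = x, φ_2 = x^2.
G =
  [2, 0, 2/3]
  [0, 2/3, 0]
  [2/3, 0, 2/5],
b = (-94/15, -14/15, -74/35).
Solving gives a_0 = -108/35, a_1 = -7/5, a_2 = -1/7, so
  g(x) = -x^2/7 - 7*x/5 - 108/35.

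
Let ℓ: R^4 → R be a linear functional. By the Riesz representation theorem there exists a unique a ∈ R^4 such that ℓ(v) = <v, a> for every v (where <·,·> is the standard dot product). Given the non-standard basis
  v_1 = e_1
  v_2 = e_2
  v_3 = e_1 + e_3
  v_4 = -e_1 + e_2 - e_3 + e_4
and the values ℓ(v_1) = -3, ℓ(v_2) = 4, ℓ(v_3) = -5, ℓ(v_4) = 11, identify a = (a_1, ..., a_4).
a = (-3, 4, -2, 2)

Write a = (a_1, ..., a_4) in the standard basis. For each basis vector v_i, ℓ(v_i) = <v_i, a> is a linear equation in the a_j's. Collect the n equations into a matrix system V a = ℓ, where row i of V is v_i (expressed in the standard basis). Since V is invertible (lower-triangular with 1s on the diagonal, up to permutation), solve by back-substitution:
  V =
[[1, 0, 0, 0],
 [0, 1, 0, 0],
 [1, 0, 1, 0],
 [-1, 1, -1, 1]]
  V a = (-3, 4, -5, 11)
Solving gives a = (-3, 4, -2, 2).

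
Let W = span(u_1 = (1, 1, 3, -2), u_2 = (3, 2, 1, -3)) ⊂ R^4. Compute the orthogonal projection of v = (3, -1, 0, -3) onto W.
proj_W(v) = (344/149, 216/149, 8/149, -304/149)

Set up U = [u_1 | ... | u_2] ∈ R^(4×2). The projector onto W = col(U) is P = U (U^T U)^(-1) U^T.
Compute U^T U =
  [15, 14]
  [14, 23],
and U^T v = (8, 16).
Solve U^T U · c = U^T v for the coefficients: c = (-40/149, 128/149). The projection is proj_W(v) = U c.
Check: (v - proj_W(v)) · u_1 = 0  (should be 0).
Check: (v - proj_W(v)) · u_2 = 0  (should be 0).
Result: proj_W(v) = (344/149, 216/149, 8/149, -304/149).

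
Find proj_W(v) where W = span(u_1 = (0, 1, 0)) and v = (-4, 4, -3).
proj_W(v) = (0, 4, 0)

Set up U = [u_1 | ... | u_1] ∈ R^(3×1). The projector onto W = col(U) is P = U (U^T U)^(-1) U^T.
Compute U^T U =
  [1],
and U^T v = (4).
Solve U^T U · c = U^T v for the coefficients: c = (4). The projection is proj_W(v) = U c.
Check: (v - proj_W(v)) · u_1 = 0  (should be 0).
Result: proj_W(v) = (0, 4, 0).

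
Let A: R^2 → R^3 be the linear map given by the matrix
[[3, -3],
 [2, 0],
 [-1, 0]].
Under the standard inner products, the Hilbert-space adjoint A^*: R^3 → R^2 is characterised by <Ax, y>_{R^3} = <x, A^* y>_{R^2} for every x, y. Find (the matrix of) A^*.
A^* = A^T =
[[3, 2, -1],
 [-3, 0, 0]]

For real matrices with standard dot products, the defining identity <Ax, y> = <x, A^* y> gives (Ax)^T y = x^T (A^*) y, i.e. x^T A^T y = x^T (A^*) y. Since this holds for all x, y, we must have A^* = A^T. Therefore
A^* =
[[3, 2, -1],
 [-3, 0, 0]].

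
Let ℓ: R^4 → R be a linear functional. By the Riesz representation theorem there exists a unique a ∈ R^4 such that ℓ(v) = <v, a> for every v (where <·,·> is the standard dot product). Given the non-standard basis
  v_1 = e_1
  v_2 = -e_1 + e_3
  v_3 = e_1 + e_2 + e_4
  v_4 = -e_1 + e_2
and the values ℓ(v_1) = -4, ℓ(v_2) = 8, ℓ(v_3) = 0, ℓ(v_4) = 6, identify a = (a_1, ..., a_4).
a = (-4, 2, 4, 2)

Write a = (a_1, ..., a_4) in the standard basis. For each basis vector v_i, ℓ(v_i) = <v_i, a> is a linear equation in the a_j's. Collect the n equations into a matrix system V a = ℓ, where row i of V is v_i (expressed in the standard basis). Since V is invertible (lower-triangular with 1s on the diagonal, up to permutation), solve by back-substitution:
  V =
[[1, 0, 0, 0],
 [-1, 0, 1, 0],
 [1, 1, 0, 1],
 [-1, 1, 0, 0]]
  V a = (-4, 8, 0, 6)
Solving gives a = (-4, 2, 4, 2).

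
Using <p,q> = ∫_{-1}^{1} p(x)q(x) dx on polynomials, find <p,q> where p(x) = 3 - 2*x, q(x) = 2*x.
<p,q> = -8/3

Expand the product: p(x)·q(x) = -4*x^2 + 6*x.
∫_{-1}^{1} of each monomial x^k gives [2/(k+1) if k even, 0 if k odd]. Integrating term-by-term (or equivalently evaluating the antiderivative F(x) = -4*x^3/3 + 3*x^2 at the endpoints):
  F(1) − F(−1) = 5/3 − (13/3) = -8/3.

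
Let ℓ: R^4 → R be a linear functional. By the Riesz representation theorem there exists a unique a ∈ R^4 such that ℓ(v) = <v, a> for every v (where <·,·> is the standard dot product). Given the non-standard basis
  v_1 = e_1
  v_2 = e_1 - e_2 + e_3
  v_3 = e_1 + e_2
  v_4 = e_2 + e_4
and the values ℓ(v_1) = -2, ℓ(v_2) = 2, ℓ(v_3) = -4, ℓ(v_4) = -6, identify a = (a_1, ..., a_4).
a = (-2, -2, 2, -4)

Write a = (a_1, ..., a_4) in the standard basis. For each basis vector v_i, ℓ(v_i) = <v_i, a> is a linear equation in the a_j's. Collect the n equations into a matrix system V a = ℓ, where row i of V is v_i (expressed in the standard basis). Since V is invertible (lower-triangular with 1s on the diagonal, up to permutation), solve by back-substitution:
  V =
[[1, 0, 0, 0],
 [1, -1, 1, 0],
 [1, 1, 0, 0],
 [0, 1, 0, 1]]
  V a = (-2, 2, -4, -6)
Solving gives a = (-2, -2, 2, -4).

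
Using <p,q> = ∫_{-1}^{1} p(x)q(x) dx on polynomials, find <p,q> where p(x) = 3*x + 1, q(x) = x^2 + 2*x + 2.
<p,q> = 26/3

Expand the product: p(x)·q(x) = 3*x^3 + 7*x^2 + 8*x + 2.
∫_{-1}^{1} of each monomial x^k gives [2/(k+1) if k even, 0 if k odd]. Integrating term-by-term (or equivalently evaluating the antiderivative F(x) = 3*x^4/4 + 7*x^3/3 + 4*x^2 + 2*x at the endpoints):
  F(1) − F(−1) = 109/12 − (5/12) = 26/3.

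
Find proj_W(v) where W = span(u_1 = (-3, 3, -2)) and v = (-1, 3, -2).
proj_W(v) = (-24/11, 24/11, -16/11)

Set up U = [u_1 | ... | u_1] ∈ R^(3×1). The projector onto W = col(U) is P = U (U^T U)^(-1) U^T.
Compute U^T U =
  [22],
and U^T v = (16).
Solve U^T U · c = U^T v for the coefficients: c = (8/11). The projection is proj_W(v) = U c.
Check: (v - proj_W(v)) · u_1 = 0  (should be 0).
Result: proj_W(v) = (-24/11, 24/11, -16/11).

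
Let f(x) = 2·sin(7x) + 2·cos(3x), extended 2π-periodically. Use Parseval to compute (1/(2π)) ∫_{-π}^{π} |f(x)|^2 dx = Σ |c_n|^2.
Σ |c_n|^2 = 4

Expand |f|^2 and use orthogonality of {sin(nx), cos(mx)} on [-π, π]:
  ∫_{-π}^{π} sin(nx)^2 dx = π, ∫ cos(mx)^2 dx = π, and cross terms integrate to 0.
So ∫_{-π}^{π} f(x)^2 dx = 2^2 · π + 2^2 · π = (4 + 4)π.
Divide by 2π: (4 + 4)/2 = 4.
By Parseval, this equals Σ |c_n|^2.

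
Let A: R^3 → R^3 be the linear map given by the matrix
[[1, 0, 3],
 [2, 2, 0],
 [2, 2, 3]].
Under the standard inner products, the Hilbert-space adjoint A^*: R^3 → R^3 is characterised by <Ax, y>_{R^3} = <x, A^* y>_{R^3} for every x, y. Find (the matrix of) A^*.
A^* = A^T =
[[1, 2, 2],
 [0, 2, 2],
 [3, 0, 3]]

For real matrices with standard dot products, the defining identity <Ax, y> = <x, A^* y> gives (Ax)^T y = x^T (A^*) y, i.e. x^T A^T y = x^T (A^*) y. Since this holds for all x, y, we must have A^* = A^T. Therefore
A^* =
[[1, 2, 2],
 [0, 2, 2],
 [3, 0, 3]].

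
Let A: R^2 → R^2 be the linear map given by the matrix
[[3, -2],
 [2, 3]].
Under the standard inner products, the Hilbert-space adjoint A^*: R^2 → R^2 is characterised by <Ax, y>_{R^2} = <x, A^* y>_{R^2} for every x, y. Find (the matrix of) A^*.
A^* = A^T =
[[3, 2],
 [-2, 3]]

For real matrices with standard dot products, the defining identity <Ax, y> = <x, A^* y> gives (Ax)^T y = x^T (A^*) y, i.e. x^T A^T y = x^T (A^*) y. Since this holds for all x, y, we must have A^* = A^T. Therefore
A^* =
[[3, 2],
 [-2, 3]].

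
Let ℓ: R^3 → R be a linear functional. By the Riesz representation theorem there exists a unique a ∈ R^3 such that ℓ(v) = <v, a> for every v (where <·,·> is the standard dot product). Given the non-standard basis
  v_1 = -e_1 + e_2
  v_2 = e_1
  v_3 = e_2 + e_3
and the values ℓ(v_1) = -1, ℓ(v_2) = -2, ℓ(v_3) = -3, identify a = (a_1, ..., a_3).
a = (-2, -3, 0)

Write a = (a_1, ..., a_3) in the standard basis. For each basis vector v_i, ℓ(v_i) = <v_i, a> is a linear equation in the a_j's. Collect the n equations into a matrix system V a = ℓ, where row i of V is v_i (expressed in the standard basis). Since V is invertible (lower-triangular with 1s on the diagonal, up to permutation), solve by back-substitution:
  V =
[[-1, 1, 0],
 [1, 0, 0],
 [0, 1, 1]]
  V a = (-1, -2, -3)
Solving gives a = (-2, -3, 0).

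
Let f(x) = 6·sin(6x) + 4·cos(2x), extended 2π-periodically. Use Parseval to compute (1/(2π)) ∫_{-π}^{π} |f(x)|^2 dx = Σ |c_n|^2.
Σ |c_n|^2 = 26

Expand |f|^2 and use orthogonality of {sin(nx), cos(mx)} on [-π, π]:
  ∫_{-π}^{π} sin(nx)^2 dx = π, ∫ cos(mx)^2 dx = π, and cross terms integrate to 0.
So ∫_{-π}^{π} f(x)^2 dx = 6^2 · π + 4^2 · π = (36 + 16)π.
Divide by 2π: (36 + 16)/2 = 26.
By Parseval, this equals Σ |c_n|^2.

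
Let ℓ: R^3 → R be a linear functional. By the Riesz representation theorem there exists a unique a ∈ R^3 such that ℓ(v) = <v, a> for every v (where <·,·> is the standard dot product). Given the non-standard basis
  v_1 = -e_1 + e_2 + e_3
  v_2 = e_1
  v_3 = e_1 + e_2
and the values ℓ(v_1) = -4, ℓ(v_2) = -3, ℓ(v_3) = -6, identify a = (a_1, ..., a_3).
a = (-3, -3, -4)

Write a = (a_1, ..., a_3) in the standard basis. For each basis vector v_i, ℓ(v_i) = <v_i, a> is a linear equation in the a_j's. Collect the n equations into a matrix system V a = ℓ, where row i of V is v_i (expressed in the standard basis). Since V is invertible (lower-triangular with 1s on the diagonal, up to permutation), solve by back-substitution:
  V =
[[-1, 1, 1],
 [1, 0, 0],
 [1, 1, 0]]
  V a = (-4, -3, -6)
Solving gives a = (-3, -3, -4).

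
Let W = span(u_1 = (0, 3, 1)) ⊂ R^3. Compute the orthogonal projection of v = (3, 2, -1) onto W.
proj_W(v) = (0, 3/2, 1/2)

Set up U = [u_1 | ... | u_1] ∈ R^(3×1). The projector onto W = col(U) is P = U (U^T U)^(-1) U^T.
Compute U^T U =
  [10],
and U^T v = (5).
Solve U^T U · c = U^T v for the coefficients: c = (1/2). The projection is proj_W(v) = U c.
Check: (v - proj_W(v)) · u_1 = 0  (should be 0).
Result: proj_W(v) = (0, 3/2, 1/2).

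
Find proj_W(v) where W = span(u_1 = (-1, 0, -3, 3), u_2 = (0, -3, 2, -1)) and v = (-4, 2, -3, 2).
proj_W(v) = (-28/37, 57/37, -122/37, 103/37)

Set up U = [u_1 | ... | u_2] ∈ R^(4×2). The projector onto W = col(U) is P = U (U^T U)^(-1) U^T.
Compute U^T U =
  [19, -9]
  [-9, 14],
and U^T v = (19, -14).
Solve U^T U · c = U^T v for the coefficients: c = (28/37, -19/37). The projection is proj_W(v) = U c.
Check: (v - proj_W(v)) · u_1 = 0  (should be 0).
Check: (v - proj_W(v)) · u_2 = 0  (should be 0).
Result: proj_W(v) = (-28/37, 57/37, -122/37, 103/37).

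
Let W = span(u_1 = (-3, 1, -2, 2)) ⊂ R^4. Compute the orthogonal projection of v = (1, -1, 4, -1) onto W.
proj_W(v) = (7/3, -7/9, 14/9, -14/9)

Set up U = [u_1 | ... | u_1] ∈ R^(4×1). The projector onto W = col(U) is P = U (U^T U)^(-1) U^T.
Compute U^T U =
  [18],
and U^T v = (-14).
Solve U^T U · c = U^T v for the coefficients: c = (-7/9). The projection is proj_W(v) = U c.
Check: (v - proj_W(v)) · u_1 = 0  (should be 0).
Result: proj_W(v) = (7/3, -7/9, 14/9, -14/9).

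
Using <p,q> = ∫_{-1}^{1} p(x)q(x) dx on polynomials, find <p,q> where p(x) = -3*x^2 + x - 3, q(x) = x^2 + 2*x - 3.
<p,q> = 332/15

Expand the product: p(x)·q(x) = -3*x^4 - 5*x^3 + 8*x^2 - 9*x + 9.
∫_{-1}^{1} of each monomial x^k gives [2/(k+1) if k even, 0 if k odd]. Integrating term-by-term (or equivalently evaluating the antiderivative F(x) = -3*x^5/5 - 5*x^4/4 + 8*x^3/3 - 9*x^2/2 + 9*x at the endpoints):
  F(1) − F(−1) = 319/60 − (-1009/60) = 332/15.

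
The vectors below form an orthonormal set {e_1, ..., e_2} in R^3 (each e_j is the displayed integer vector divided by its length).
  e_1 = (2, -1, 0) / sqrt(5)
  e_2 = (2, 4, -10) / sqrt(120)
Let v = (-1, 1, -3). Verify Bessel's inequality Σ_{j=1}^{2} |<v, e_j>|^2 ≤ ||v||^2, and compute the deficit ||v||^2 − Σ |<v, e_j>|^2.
Σ |<v, e_j>|^2 = 31/3; ||v||^2 = 11; deficit = 2/3

Write each e_j = u_j / sqrt(<u_j, u_j>) where u_j is the displayed integer vector. Then <v, e_j> = <v, u_j> / sqrt(<u_j, u_j>), so |<v, e_j>|^2 = <v, u_j>^2 / <u_j, u_j>.
Coefficients: <v, e_1> = -3/sqrt(5), <v, e_2> = 32/sqrt(120).
Square and sum: Σ |<v, e_j>|^2 = 31/3.
Compute ||v||^2 = v·v = 11.
Deficit = 11 − 31/3 = 2/3 ≥ 0, confirming Bessel's inequality. (The deficit equals ||v − Σ <v,e_j> e_j||^2, the squared distance from v to span{e_j}.)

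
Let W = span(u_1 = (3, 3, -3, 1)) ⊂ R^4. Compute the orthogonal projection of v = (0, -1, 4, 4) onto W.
proj_W(v) = (-33/28, -33/28, 33/28, -11/28)

Set up U = [u_1 | ... | u_1] ∈ R^(4×1). The projector onto W = col(U) is P = U (U^T U)^(-1) U^T.
Compute U^T U =
  [28],
and U^T v = (-11).
Solve U^T U · c = U^T v for the coefficients: c = (-11/28). The projection is proj_W(v) = U c.
Check: (v - proj_W(v)) · u_1 = 0  (should be 0).
Result: proj_W(v) = (-33/28, -33/28, 33/28, -11/28).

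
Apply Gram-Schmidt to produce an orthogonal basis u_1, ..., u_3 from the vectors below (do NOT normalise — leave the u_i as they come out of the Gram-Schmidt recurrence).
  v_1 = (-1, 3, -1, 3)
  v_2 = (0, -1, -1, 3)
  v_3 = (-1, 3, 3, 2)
Orthogonal basis:
  u_1 = (-1, 3, -1, 3)
  u_2 = (7/20, -41/20, -13/20, 39/20)
  u_3 = (-28/171, -7/171, 565/171, 62/57)

Apply the Gram-Schmidt recurrence
  u_1 = v_1
  u_i = v_i − Σ_{j<i} ((v_i · u_j) / (u_j · u_j)) · u_j.

Step by step this gives:
  u_1 = (-1, 3, -1, 3)
  u_2 = (7/20, -41/20, -13/20, 39/20)
  u_3 = (-28/171, -7/171, 565/171, 62/57)

Orthogonality check:
  u_2 · u_1 = 0 (should be 0)
  u_3 · u_1 = 0 (should be 0)
  u_3 · u_2 = 0 (should be 0)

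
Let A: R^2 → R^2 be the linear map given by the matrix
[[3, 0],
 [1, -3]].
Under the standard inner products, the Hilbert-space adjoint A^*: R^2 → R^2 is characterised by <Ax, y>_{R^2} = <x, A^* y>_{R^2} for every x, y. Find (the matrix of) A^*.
A^* = A^T =
[[3, 1],
 [0, -3]]

For real matrices with standard dot products, the defining identity <Ax, y> = <x, A^* y> gives (Ax)^T y = x^T (A^*) y, i.e. x^T A^T y = x^T (A^*) y. Since this holds for all x, y, we must have A^* = A^T. Therefore
A^* =
[[3, 1],
 [0, -3]].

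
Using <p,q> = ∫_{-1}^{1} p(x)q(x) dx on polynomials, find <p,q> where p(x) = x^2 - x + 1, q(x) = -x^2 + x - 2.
<p,q> = -106/15

Expand the product: p(x)·q(x) = -x^4 + 2*x^3 - 4*x^2 + 3*x - 2.
∫_{-1}^{1} of each monomial x^k gives [2/(k+1) if k even, 0 if k odd]. Integrating term-by-term (or equivalently evaluating the antiderivative F(x) = -x^5/5 + x^4/2 - 4*x^3/3 + 3*x^2/2 - 2*x at the endpoints):
  F(1) − F(−1) = -23/15 − (83/15) = -106/15.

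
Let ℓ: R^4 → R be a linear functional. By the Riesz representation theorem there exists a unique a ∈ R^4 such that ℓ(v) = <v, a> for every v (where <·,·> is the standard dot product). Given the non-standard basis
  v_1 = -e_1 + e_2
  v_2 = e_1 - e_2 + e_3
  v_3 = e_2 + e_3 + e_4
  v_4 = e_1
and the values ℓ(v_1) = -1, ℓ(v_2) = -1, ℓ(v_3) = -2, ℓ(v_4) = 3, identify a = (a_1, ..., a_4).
a = (3, 2, -2, -2)

Write a = (a_1, ..., a_4) in the standard basis. For each basis vector v_i, ℓ(v_i) = <v_i, a> is a linear equation in the a_j's. Collect the n equations into a matrix system V a = ℓ, where row i of V is v_i (expressed in the standard basis). Since V is invertible (lower-triangular with 1s on the diagonal, up to permutation), solve by back-substitution:
  V =
[[-1, 1, 0, 0],
 [1, -1, 1, 0],
 [0, 1, 1, 1],
 [1, 0, 0, 0]]
  V a = (-1, -1, -2, 3)
Solving gives a = (3, 2, -2, -2).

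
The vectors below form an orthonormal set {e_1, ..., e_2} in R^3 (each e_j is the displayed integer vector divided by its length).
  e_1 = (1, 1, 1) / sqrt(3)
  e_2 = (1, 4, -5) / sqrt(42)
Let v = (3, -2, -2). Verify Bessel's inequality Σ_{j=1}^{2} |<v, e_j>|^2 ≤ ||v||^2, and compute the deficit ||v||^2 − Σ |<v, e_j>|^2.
Σ |<v, e_j>|^2 = 13/14; ||v||^2 = 17; deficit = 225/14

Write each e_j = u_j / sqrt(<u_j, u_j>) where u_j is the displayed integer vector. Then <v, e_j> = <v, u_j> / sqrt(<u_j, u_j>), so |<v, e_j>|^2 = <v, u_j>^2 / <u_j, u_j>.
Coefficients: <v, e_1> = -1/sqrt(3), <v, e_2> = 5/sqrt(42).
Square and sum: Σ |<v, e_j>|^2 = 13/14.
Compute ||v||^2 = v·v = 17.
Deficit = 17 − 13/14 = 225/14 ≥ 0, confirming Bessel's inequality. (The deficit equals ||v − Σ <v,e_j> e_j||^2, the squared distance from v to span{e_j}.)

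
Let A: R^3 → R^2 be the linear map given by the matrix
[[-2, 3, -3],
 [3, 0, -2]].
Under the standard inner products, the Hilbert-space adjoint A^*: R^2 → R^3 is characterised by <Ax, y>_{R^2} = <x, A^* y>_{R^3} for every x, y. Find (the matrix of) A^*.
A^* = A^T =
[[-2, 3],
 [3, 0],
 [-3, -2]]

For real matrices with standard dot products, the defining identity <Ax, y> = <x, A^* y> gives (Ax)^T y = x^T (A^*) y, i.e. x^T A^T y = x^T (A^*) y. Since this holds for all x, y, we must have A^* = A^T. Therefore
A^* =
[[-2, 3],
 [3, 0],
 [-3, -2]].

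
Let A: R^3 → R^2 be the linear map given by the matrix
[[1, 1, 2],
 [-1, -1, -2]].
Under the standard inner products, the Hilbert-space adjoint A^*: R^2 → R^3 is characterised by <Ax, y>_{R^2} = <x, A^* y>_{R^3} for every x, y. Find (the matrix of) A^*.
A^* = A^T =
[[1, -1],
 [1, -1],
 [2, -2]]

For real matrices with standard dot products, the defining identity <Ax, y> = <x, A^* y> gives (Ax)^T y = x^T (A^*) y, i.e. x^T A^T y = x^T (A^*) y. Since this holds for all x, y, we must have A^* = A^T. Therefore
A^* =
[[1, -1],
 [1, -1],
 [2, -2]].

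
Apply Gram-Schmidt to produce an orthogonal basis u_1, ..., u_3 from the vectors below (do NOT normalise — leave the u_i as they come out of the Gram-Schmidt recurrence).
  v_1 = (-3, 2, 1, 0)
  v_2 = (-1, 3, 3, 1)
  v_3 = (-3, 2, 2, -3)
Orthogonal basis:
  u_1 = (-3, 2, 1, 0)
  u_2 = (11/7, 9/7, 15/7, 1)
  u_3 = (6/17, -1/34, 19/17, -99/34)

Apply the Gram-Schmidt recurrence
  u_1 = v_1
  u_i = v_i − Σ_{j<i} ((v_i · u_j) / (u_j · u_j)) · u_j.

Step by step this gives:
  u_1 = (-3, 2, 1, 0)
  u_2 = (11/7, 9/7, 15/7, 1)
  u_3 = (6/17, -1/34, 19/17, -99/34)

Orthogonality check:
  u_2 · u_1 = 0 (should be 0)
  u_3 · u_1 = 0 (should be 0)
  u_3 · u_2 = 0 (should be 0)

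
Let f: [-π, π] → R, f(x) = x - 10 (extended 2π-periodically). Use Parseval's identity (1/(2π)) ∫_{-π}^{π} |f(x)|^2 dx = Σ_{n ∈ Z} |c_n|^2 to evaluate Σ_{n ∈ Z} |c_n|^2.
Σ |c_n|^2 = π^2/3 + 100

Expand and integrate term by term over [-π, π]:
  ∫ (x)^2 dx = 1·(2π^3/3); ∫ 2·1·(-10)·x dx = 0 (odd integrand); ∫ (-10)^2 dx = 100·2π.
So (1/(2π)) ∫_{-π}^{π} (x - 10)^2 dx = 1π^2/3 + 100 = π^2/3 + 100.
Parseval ⇒ Σ |c_n|^2 = π^2/3 + 100.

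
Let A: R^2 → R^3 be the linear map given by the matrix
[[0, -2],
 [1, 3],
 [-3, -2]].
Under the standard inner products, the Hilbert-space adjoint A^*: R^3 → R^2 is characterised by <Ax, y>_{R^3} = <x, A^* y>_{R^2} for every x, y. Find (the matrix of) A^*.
A^* = A^T =
[[0, 1, -3],
 [-2, 3, -2]]

For real matrices with standard dot products, the defining identity <Ax, y> = <x, A^* y> gives (Ax)^T y = x^T (A^*) y, i.e. x^T A^T y = x^T (A^*) y. Since this holds for all x, y, we must have A^* = A^T. Therefore
A^* =
[[0, 1, -3],
 [-2, 3, -2]].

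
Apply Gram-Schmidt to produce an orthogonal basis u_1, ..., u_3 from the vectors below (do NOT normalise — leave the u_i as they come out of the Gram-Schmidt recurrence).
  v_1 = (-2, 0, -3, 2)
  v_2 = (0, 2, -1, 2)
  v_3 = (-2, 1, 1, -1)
Orthogonal basis:
  u_1 = (-2, 0, -3, 2)
  u_2 = (14/17, 2, 4/17, 20/17)
  u_3 = (-53/26, 31/26, 11/13, -10/13)

Apply the Gram-Schmidt recurrence
  u_1 = v_1
  u_i = v_i − Σ_{j<i} ((v_i · u_j) / (u_j · u_j)) · u_j.

Step by step this gives:
  u_1 = (-2, 0, -3, 2)
  u_2 = (14/17, 2, 4/17, 20/17)
  u_3 = (-53/26, 31/26, 11/13, -10/13)

Orthogonality check:
  u_2 · u_1 = 0 (should be 0)
  u_3 · u_1 = 0 (should be 0)
  u_3 · u_2 = 0 (should be 0)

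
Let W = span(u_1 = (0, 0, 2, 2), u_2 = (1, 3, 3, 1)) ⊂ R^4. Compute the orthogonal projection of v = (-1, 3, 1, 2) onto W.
proj_W(v) = (7/12, 7/4, 25/12, 11/12)

Set up U = [u_1 | ... | u_2] ∈ R^(4×2). The projector onto W = col(U) is P = U (U^T U)^(-1) U^T.
Compute U^T U =
  [8, 8]
  [8, 20],
and U^T v = (6, 13).
Solve U^T U · c = U^T v for the coefficients: c = (1/6, 7/12). The projection is proj_W(v) = U c.
Check: (v - proj_W(v)) · u_1 = 0  (should be 0).
Check: (v - proj_W(v)) · u_2 = 0  (should be 0).
Result: proj_W(v) = (7/12, 7/4, 25/12, 11/12).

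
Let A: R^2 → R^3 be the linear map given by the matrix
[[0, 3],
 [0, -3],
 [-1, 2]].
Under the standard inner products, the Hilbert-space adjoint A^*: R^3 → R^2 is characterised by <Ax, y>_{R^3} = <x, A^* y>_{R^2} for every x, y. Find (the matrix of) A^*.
A^* = A^T =
[[0, 0, -1],
 [3, -3, 2]]

For real matrices with standard dot products, the defining identity <Ax, y> = <x, A^* y> gives (Ax)^T y = x^T (A^*) y, i.e. x^T A^T y = x^T (A^*) y. Since this holds for all x, y, we must have A^* = A^T. Therefore
A^* =
[[0, 0, -1],
 [3, -3, 2]].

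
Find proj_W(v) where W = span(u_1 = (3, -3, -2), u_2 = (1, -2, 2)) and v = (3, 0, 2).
proj_W(v) = (159/173, -288/173, 238/173)

Set up U = [u_1 | ... | u_2] ∈ R^(3×2). The projector onto W = col(U) is P = U (U^T U)^(-1) U^T.
Compute U^T U =
  [22, 5]
  [5, 9],
and U^T v = (5, 7).
Solve U^T U · c = U^T v for the coefficients: c = (10/173, 129/173). The projection is proj_W(v) = U c.
Check: (v - proj_W(v)) · u_1 = 0  (should be 0).
Check: (v - proj_W(v)) · u_2 = 0  (should be 0).
Result: proj_W(v) = (159/173, -288/173, 238/173).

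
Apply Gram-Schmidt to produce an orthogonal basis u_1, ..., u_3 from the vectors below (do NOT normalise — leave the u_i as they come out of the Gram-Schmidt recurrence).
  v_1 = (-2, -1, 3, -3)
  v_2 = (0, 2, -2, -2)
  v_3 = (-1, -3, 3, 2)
Orthogonal basis:
  u_1 = (-2, -1, 3, -3)
  u_2 = (-4/23, 44/23, -40/23, -52/23)
  u_3 = (-9/17, -3/17, -5/17, 2/17)

Apply the Gram-Schmidt recurrence
  u_1 = v_1
  u_i = v_i − Σ_{j<i} ((v_i · u_j) / (u_j · u_j)) · u_j.

Step by step this gives:
  u_1 = (-2, -1, 3, -3)
  u_2 = (-4/23, 44/23, -40/23, -52/23)
  u_3 = (-9/17, -3/17, -5/17, 2/17)

Orthogonality check:
  u_2 · u_1 = 0 (should be 0)
  u_3 · u_1 = 0 (should be 0)
  u_3 · u_2 = 0 (should be 0)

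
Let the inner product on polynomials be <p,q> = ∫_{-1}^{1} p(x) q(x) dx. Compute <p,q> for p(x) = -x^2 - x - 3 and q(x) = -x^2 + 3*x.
<p,q> = 2/5

Expand the product: p(x)·q(x) = x^4 - 2*x^3 - 9*x.
∫_{-1}^{1} of each monomial x^k gives [2/(k+1) if k even, 0 if k odd]. Integrating term-by-term (or equivalently evaluating the antiderivative F(x) = x^5/5 - x^4/2 - 9*x^2/2 at the endpoints):
  F(1) − F(−1) = -24/5 − (-26/5) = 2/5.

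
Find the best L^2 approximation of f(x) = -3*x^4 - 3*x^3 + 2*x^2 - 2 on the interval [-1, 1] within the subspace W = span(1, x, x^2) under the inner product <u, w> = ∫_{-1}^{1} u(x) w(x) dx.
g(x) = -4*x^2/7 - 9*x/5 - 61/35

The best approximation g ∈ W is the orthogonal projection of f onto W. Writing g = a_0 + a_1 x + a_2 x^2, the coefficients solve the normal equations G · a = b where
  G_{ij} = <φ_i, φ_j> and b_i = <f, φ_i>, with φ_0 = 1, φ_1 = x, φ_2 = x^2.
G =
  [2, 0, 2/3]
  [0, 2/3, 0]
  [2/3, 0, 2/5],
b = (-58/15, -6/5, -146/105).
Solving gives a_0 = -61/35, a_1 = -9/5, a_2 = -4/7, so
  g(x) = -4*x^2/7 - 9*x/5 - 61/35.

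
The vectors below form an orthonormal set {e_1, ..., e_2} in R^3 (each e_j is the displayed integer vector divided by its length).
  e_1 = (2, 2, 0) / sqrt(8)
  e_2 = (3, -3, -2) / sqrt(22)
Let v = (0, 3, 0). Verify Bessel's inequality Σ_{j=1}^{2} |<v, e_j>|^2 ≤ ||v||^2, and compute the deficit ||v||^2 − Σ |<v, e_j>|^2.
Σ |<v, e_j>|^2 = 90/11; ||v||^2 = 9; deficit = 9/11

Write each e_j = u_j / sqrt(<u_j, u_j>) where u_j is the displayed integer vector. Then <v, e_j> = <v, u_j> / sqrt(<u_j, u_j>), so |<v, e_j>|^2 = <v, u_j>^2 / <u_j, u_j>.
Coefficients: <v, e_1> = 6/sqrt(8), <v, e_2> = -9/sqrt(22).
Square and sum: Σ |<v, e_j>|^2 = 90/11.
Compute ||v||^2 = v·v = 9.
Deficit = 9 − 90/11 = 9/11 ≥ 0, confirming Bessel's inequality. (The deficit equals ||v − Σ <v,e_j> e_j||^2, the squared distance from v to span{e_j}.)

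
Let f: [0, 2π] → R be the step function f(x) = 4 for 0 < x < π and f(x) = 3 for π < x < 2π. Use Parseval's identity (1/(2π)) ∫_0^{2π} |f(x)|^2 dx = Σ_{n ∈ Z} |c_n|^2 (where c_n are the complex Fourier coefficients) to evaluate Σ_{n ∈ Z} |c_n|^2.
Σ |c_n|^2 = 25/2

Parseval equates the L^2 energy of f (normalised by 1/(2π)) with the ℓ^2 sum of its Fourier coefficients: (1/(2π)) ∫_0^{2π} |f|^2 = Σ |c_n|^2.
Compute the left side: (1/(2π)) [∫_0^π 4^2 dx + ∫_π^{2π} 3^2 dx] = (1/(2π)) · (16π + 9π) = (16 + 9)/2 = 25/2.
So Σ_{n ∈ Z} |c_n|^2 = 25/2.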